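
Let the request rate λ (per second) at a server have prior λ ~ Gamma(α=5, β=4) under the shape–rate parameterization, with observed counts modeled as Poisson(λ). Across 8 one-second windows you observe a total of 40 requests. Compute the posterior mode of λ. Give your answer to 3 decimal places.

Σxᵢ = 40, n = 8.
Posterior ∝ λ^4e^(−4λ) · λ^40e^(−8λ) = λ^44e^(−12λ), i.e. Gamma(shape=45, rate=12).
The mode of a Gamma(a, b) with a ≥ 1 (shape–rate) is (a−1)/b = 44/12 ≈ 3.667.

λ̂_MAP = 3.667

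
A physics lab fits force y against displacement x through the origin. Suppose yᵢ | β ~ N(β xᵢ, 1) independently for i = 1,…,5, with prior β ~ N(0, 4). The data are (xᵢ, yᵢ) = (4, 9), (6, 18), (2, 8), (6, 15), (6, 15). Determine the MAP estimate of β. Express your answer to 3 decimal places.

log p(β | y) = −Σ(yᵢ − βxᵢ)²/(2·1) − β²/(2·4) + const.
Setting the derivative to zero: Σxᵢ(yᵢ − βxᵢ)/1 − β/4 = 0, so β = Σxᵢyᵢ / (Σxᵢ² + σ²/τ²).
Σxᵢyᵢ = 4·9 + 6·18 + 2·8 + 6·15 + 6·15 = 340; Σxᵢ² = 128; σ²/τ² = 0.25.
β̂_MAP = 340 / (128 + 0.25) = 340/128.25 ≈ 2.651.

β̂_MAP = 2.651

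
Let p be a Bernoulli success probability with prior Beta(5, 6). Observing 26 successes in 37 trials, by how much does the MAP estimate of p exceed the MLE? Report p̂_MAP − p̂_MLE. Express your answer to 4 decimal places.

MAP − MLE = -0.0505

Posterior is Beta(31, 17); MAP = (31−1)/(48−2) = 30/46 ≈ 0.65217.
MLE ignores the prior: p̂_MLE = k/n = 26/37 ≈ 0.70270.
Difference = 30/46 − 26/37 = -43/851 ≈ -0.0505.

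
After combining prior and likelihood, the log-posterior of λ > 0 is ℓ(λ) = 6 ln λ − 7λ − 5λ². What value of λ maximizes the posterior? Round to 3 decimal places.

ℓ'(λ) = 6/λ − 7 − 10λ. Setting this to zero and multiplying by λ: 10λ² + 7λ − 6 = 0.
λ = (−7 + √(7² + 4·10·6)) / (2·10) = (−7 + √289) / 20 = (−7 + 17)/20 = 1/2.
ℓ''(λ) = −6/λ² − 10 < 0, confirming a maximum.

λ̂_MAP = 0.500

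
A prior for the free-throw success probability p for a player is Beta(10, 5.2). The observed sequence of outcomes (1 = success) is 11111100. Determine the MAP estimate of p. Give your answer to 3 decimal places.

p̂_MAP = 0.708

Prior: Beta(10, 5.2).
Data: 6 successes in 8 trials (from the sequence). The binomial likelihood contributes p^6(1−p)^2, so the posterior is Beta(10+6, 5.2+2) = Beta(16, 7.2).
For Beta(a, b) with a, b > 1 the mode is (a−1)/(a+b−2) = 15/21.2 ≈ 0.708.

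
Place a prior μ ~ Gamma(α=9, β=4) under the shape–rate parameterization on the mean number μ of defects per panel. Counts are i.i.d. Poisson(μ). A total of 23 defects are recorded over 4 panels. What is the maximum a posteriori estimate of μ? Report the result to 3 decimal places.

μ̂_MAP = 3.875

Σxᵢ = 23, n = 4.
Posterior ∝ μ^8e^(−4μ) · μ^23e^(−4μ) = μ^31e^(−8μ), i.e. Gamma(shape=32, rate=8).
The mode of a Gamma(a, b) with a ≥ 1 (shape–rate) is (a−1)/b = 31/8 ≈ 3.875.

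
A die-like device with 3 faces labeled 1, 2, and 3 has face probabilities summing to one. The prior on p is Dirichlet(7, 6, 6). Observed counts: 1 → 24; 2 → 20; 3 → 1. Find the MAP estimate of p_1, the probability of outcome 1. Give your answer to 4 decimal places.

MAP estimate: 0.4918

The posterior is Dirichlet(αᵢ + nᵢ) = Dirichlet(31, 26, 7).
For a Dirichlet(a₁,…,a_K) with all aᵢ > 1, the mode has j-th component (aⱼ − 1)/(Σaᵢ − K).
Here Σaᵢ = 64 and K = 3, so p_1 = (31 − 1)/(64 − 3) = 30/61 ≈ 0.4918.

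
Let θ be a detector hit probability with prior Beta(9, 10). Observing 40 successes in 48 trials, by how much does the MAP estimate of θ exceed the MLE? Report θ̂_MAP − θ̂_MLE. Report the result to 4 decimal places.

Posterior is Beta(49, 18); MAP = (49−1)/(67−2) = 48/65 ≈ 0.73846.
MLE ignores the prior: θ̂_MLE = k/n = 40/48 ≈ 0.83333.
Difference = 48/65 − 40/48 = -37/390 ≈ -0.0949.

MAP − MLE = -0.0949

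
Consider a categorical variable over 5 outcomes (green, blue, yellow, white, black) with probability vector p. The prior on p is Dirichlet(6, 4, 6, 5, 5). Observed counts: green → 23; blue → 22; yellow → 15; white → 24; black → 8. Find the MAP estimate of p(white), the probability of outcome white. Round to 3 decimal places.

MAP estimate of p(white) = 0.248

The posterior is Dirichlet(αᵢ + nᵢ) = Dirichlet(29, 26, 21, 29, 13).
For a Dirichlet(a₁,…,a_K) with all aᵢ > 1, the mode has j-th component (aⱼ − 1)/(Σaᵢ − K).
Here Σaᵢ = 118 and K = 5, so p(white) = (29 − 1)/(118 − 5) = 28/113 ≈ 0.248.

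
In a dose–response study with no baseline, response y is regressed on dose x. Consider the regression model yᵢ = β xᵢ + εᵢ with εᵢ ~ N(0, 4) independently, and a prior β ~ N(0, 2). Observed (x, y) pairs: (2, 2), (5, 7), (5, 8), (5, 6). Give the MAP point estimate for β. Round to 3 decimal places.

log p(β | y) = −Σ(yᵢ − βxᵢ)²/(2·4) − β²/(2·2) + const.
Setting the derivative to zero: Σxᵢ(yᵢ − βxᵢ)/4 − β/2 = 0, so β = Σxᵢyᵢ / (Σxᵢ² + σ²/τ²).
Σxᵢyᵢ = 2·2 + 5·7 + 5·8 + 5·6 = 109; Σxᵢ² = 79; σ²/τ² = 2.
β̂_MAP = 109 / (79 + 2) = 109/81 ≈ 1.346.

β̂_MAP = 1.346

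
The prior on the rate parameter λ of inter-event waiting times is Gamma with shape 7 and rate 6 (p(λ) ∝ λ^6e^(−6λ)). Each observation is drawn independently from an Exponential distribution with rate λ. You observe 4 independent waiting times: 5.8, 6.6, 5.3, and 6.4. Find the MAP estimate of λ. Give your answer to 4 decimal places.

The Exponential(rate=λ) likelihood is ∝ λ^n e^(−λΣtᵢ). Here n = 4 and Σtᵢ = 5.8 + 6.6 + 5.3 + 6.4 = 24.1.
Posterior ∝ λ^6e^(−6λ) · λ^4e^(−24.1λ) = λ^10e^(−30.1λ), i.e. Gamma(11, 30.1).
Mode = (a−1)/b = 10/30.1 ≈ 0.3322.

λ̂_MAP = 0.3322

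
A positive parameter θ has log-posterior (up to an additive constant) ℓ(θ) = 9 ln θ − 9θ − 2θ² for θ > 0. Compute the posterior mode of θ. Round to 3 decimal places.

ℓ'(θ) = 9/θ − 9 − 4θ. Setting this to zero and multiplying by θ: 4θ² + 9θ − 9 = 0.
θ = (−9 + √(9² + 4·4·9)) / (2·4) = (−9 + √225) / 8 = (−9 + 15)/8 = 3/4.
ℓ''(θ) = −9/θ² − 4 < 0, confirming a maximum.

θ̂_MAP = 0.750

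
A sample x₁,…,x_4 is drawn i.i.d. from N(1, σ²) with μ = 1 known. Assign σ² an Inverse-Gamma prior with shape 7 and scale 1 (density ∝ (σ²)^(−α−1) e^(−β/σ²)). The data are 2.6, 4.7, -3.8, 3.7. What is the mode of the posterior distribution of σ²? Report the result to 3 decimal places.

σ̂²_MAP = 2.429

Sum of squared deviations about the known mean: SS = (2.6−1)² + (4.7−1)² + (-3.8−1)² + (3.7−1)² = 46.58.
The Normal likelihood contributes (σ²)^(−n/2) exp(−SS/(2σ²)), so the posterior is Inverse-Gamma(α + n/2, β + SS/2) = Inverse-Gamma(9, 24.29).
The mode of Inverse-Gamma(a, b) is b/(a+1) = 24.29/10 ≈ 2.429.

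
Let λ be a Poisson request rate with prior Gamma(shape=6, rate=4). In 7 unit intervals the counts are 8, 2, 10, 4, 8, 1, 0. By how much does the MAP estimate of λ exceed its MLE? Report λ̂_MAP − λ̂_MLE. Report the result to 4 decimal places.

MAP − MLE = -1.2597

Σxᵢ = 33. Posterior is Gamma(39, 11); MAP = (39−1)/11 = 38/11 ≈ 3.45455.
MLE = x̄ = 33/7 ≈ 4.71429.
Difference = 38/11 − 33/7 = -97/77 ≈ -1.2597.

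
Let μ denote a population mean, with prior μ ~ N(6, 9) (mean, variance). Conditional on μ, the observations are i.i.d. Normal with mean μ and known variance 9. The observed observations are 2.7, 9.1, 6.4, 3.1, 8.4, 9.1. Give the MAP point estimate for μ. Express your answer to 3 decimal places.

μ̂_MAP = 6.400

n = 6; x̄ = (2.7 + 9.1 + 6.4 + 3.1 + 8.4 + 9.1)/6 = 38.8/6 = 97/15 ≈ 6.4667.
For a Normal prior and Normal likelihood with known variance, the posterior is Normal; its mode equals its mean, the precision-weighted average.
Prior precision 1/σ₀² = 1/9; data precision n/σ² = 6/9 = 2/3.
μ̂ = ((1/9)·6 + (2/3)·(97/15)) / (1/9 + 2/3) = (224/45)/(7/9) = 6.400.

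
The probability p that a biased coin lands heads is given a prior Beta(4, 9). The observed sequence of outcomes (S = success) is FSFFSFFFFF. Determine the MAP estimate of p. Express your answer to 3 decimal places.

p̂_MAP = 0.238

Prior: Beta(4, 9).
Data: 2 successes in 10 trials (from the sequence). The binomial likelihood contributes p^2(1−p)^8, so the posterior is Beta(4+2, 9+8) = Beta(6, 17).
For Beta(a, b) with a, b > 1 the mode is (a−1)/(a+b−2) = 5/21 ≈ 0.238.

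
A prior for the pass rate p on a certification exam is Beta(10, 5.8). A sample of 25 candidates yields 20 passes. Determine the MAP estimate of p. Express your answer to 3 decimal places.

p̂_MAP = 0.747

Prior: Beta(10, 5.8).
Data: 20 successes in 25 trials. The binomial likelihood contributes p^20(1−p)^5, so the posterior is Beta(10+20, 5.8+5) = Beta(30, 10.8).
For Beta(a, b) with a, b > 1 the mode is (a−1)/(a+b−2) = 29/38.8 ≈ 0.747.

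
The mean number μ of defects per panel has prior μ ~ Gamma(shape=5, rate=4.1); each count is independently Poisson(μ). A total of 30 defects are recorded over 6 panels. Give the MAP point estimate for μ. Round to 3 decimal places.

μ̂_MAP = 3.366

Σxᵢ = 30, n = 6.
Posterior ∝ μ^4e^(−4.1μ) · μ^30e^(−6μ) = μ^34e^(−10.1μ), i.e. Gamma(shape=35, rate=10.1).
The mode of a Gamma(a, b) with a ≥ 1 (shape–rate) is (a−1)/b = 34/10.1 ≈ 3.366.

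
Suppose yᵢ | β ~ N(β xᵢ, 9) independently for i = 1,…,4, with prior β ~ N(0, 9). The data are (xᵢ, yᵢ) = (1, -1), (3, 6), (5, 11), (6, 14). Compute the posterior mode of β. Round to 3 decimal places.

β̂_MAP = 2.167

log p(β | y) = −Σ(yᵢ − βxᵢ)²/(2·9) − β²/(2·9) + const.
Setting the derivative to zero: Σxᵢ(yᵢ − βxᵢ)/9 − β/9 = 0, so β = Σxᵢyᵢ / (Σxᵢ² + σ²/τ²).
Σxᵢyᵢ = 1·(-1) + 3·6 + 5·11 + 6·14 = 156; Σxᵢ² = 71; σ²/τ² = 1.
β̂_MAP = 156 / (71 + 1) = 156/72 ≈ 2.167.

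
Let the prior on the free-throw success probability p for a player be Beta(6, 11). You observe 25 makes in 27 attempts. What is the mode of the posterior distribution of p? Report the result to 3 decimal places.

Prior: Beta(6, 11).
Data: 25 successes in 27 trials. The binomial likelihood contributes p^25(1−p)^2, so the posterior is Beta(6+25, 11+2) = Beta(31, 13).
For Beta(a, b) with a, b > 1 the mode is (a−1)/(a+b−2) = 30/42 ≈ 0.714.

p̂_MAP = 0.714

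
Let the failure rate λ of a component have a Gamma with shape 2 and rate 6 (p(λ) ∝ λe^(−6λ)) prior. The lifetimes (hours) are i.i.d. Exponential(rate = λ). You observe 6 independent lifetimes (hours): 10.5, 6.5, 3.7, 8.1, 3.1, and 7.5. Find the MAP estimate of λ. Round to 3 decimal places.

The Exponential(rate=λ) likelihood is ∝ λ^n e^(−λΣtᵢ). Here n = 6 and Σtᵢ = 10.5 + 6.5 + 3.7 + 8.1 + 3.1 + 7.5 = 39.4.
Posterior ∝ λe^(−6λ) · λ^6e^(−39.4λ) = λ^7e^(−45.4λ), i.e. Gamma(8, 45.4).
Mode = (a−1)/b = 7/45.4 ≈ 0.154.

λ̂_MAP = 0.154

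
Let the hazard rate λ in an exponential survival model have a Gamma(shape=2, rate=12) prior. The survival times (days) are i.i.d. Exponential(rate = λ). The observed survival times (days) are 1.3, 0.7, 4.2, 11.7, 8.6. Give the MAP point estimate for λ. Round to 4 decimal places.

λ̂_MAP = 0.1558

The Exponential(rate=λ) likelihood is ∝ λ^n e^(−λΣtᵢ). Here n = 5 and Σtᵢ = 1.3 + 0.7 + 4.2 + 11.7 + 8.6 = 26.5.
Posterior ∝ λe^(−12λ) · λ^5e^(−26.5λ) = λ^6e^(−38.5λ), i.e. Gamma(7, 38.5).
Mode = (a−1)/b = 6/38.5 ≈ 0.1558.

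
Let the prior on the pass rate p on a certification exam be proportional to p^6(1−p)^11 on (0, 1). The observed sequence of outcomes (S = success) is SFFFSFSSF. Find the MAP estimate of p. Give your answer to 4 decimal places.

The prior density ∝ p^6(1−p)^11 is the kernel of Beta(7, 12).
Data: 4 successes in 9 trials (from the sequence). The binomial likelihood contributes p^4(1−p)^5, so the posterior is Beta(7+4, 12+5) = Beta(11, 17).
For Beta(a, b) with a, b > 1 the mode is (a−1)/(a+b−2) = 10/26 ≈ 0.3846.

p̂_MAP = 0.3846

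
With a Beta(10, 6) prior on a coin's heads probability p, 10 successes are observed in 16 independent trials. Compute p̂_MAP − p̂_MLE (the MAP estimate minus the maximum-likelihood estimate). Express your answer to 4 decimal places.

MAP − MLE = 0.0083

Posterior is Beta(20, 12); MAP = (20−1)/(32−2) = 19/30 ≈ 0.63333.
MLE ignores the prior: p̂_MLE = k/n = 10/16 ≈ 0.62500.
Difference = 19/30 − 10/16 = 1/120 ≈ 0.0083.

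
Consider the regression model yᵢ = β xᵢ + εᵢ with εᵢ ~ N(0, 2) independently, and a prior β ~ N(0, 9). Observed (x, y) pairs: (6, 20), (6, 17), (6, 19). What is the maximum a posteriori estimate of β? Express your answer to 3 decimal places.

log p(β | y) = −Σ(yᵢ − βxᵢ)²/(2·2) − β²/(2·9) + const.
Setting the derivative to zero: Σxᵢ(yᵢ − βxᵢ)/2 − β/9 = 0, so β = Σxᵢyᵢ / (Σxᵢ² + σ²/τ²).
Σxᵢyᵢ = 6·20 + 6·17 + 6·19 = 336; Σxᵢ² = 108; σ²/τ² = 2/9.
β̂_MAP = 336 / (108 + 2/9) = 336/(974/9) = 1512/487 ≈ 3.105.

β̂_MAP = 3.105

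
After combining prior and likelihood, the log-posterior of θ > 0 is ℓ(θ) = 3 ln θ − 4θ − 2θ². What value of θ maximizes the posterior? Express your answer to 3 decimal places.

ℓ'(θ) = 3/θ − 4 − 4θ. Setting this to zero and multiplying by θ: 4θ² + 4θ − 3 = 0.
θ = (−4 + √(4² + 4·4·3)) / (2·4) = (−4 + √64) / 8 = (−4 + 8)/8 = 1/2.
ℓ''(θ) = −3/θ² − 4 < 0, confirming a maximum.

θ̂_MAP = 0.500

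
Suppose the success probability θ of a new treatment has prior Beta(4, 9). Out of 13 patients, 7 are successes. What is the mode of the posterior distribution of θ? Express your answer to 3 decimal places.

θ̂_MAP = 0.417

Prior: Beta(4, 9).
Data: 7 successes in 13 trials. The binomial likelihood contributes θ^7(1−θ)^6, so the posterior is Beta(4+7, 9+6) = Beta(11, 15).
For Beta(a, b) with a, b > 1 the mode is (a−1)/(a+b−2) = 10/24 ≈ 0.417.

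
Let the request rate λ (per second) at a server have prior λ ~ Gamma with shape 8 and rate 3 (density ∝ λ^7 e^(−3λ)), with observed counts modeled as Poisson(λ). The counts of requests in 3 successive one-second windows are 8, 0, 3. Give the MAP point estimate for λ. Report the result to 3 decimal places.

λ̂_MAP = 3.000

Σxᵢ = 8+0+3 = 11, with n = 3.
Posterior ∝ λ^7e^(−3λ) · λ^11e^(−3λ) = λ^18e^(−6λ), i.e. Gamma(shape=19, rate=6).
The mode of a Gamma(a, b) with a ≥ 1 (shape–rate) is (a−1)/b = 18/6 ≈ 3.000.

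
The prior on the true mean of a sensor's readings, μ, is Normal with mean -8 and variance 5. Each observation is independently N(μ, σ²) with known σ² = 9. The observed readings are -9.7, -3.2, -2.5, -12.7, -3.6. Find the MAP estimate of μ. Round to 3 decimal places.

μ̂_MAP = -6.779

n = 5; x̄ = ((-9.7) + (-3.2) + (-2.5) + (-12.7) + (-3.6))/5 = -31.7/5 = -6.34.
For a Normal prior and Normal likelihood with known variance, the posterior is Normal; its mode equals its mean, the precision-weighted average.
Prior precision 1/σ₀² = 1/5 = 0.2; data precision n/σ² = 5/9.
μ̂ = (0.2·(-8) + (5/9)·(-6.34)) / (0.2 + 5/9) = (-461/90)/(34/45) = -461/68 ≈ -6.779.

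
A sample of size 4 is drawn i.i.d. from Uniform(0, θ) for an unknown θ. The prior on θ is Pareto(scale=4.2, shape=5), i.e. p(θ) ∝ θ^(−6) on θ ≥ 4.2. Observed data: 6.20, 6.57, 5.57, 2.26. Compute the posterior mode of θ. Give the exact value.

The Uniform(0, θ) likelihood is θ^(−n) for θ ≥ max(xᵢ), zero otherwise. Here max(xᵢ) = 6.57.
Posterior ∝ θ^(−6) · θ^(−4) = θ^(−10) on θ ≥ max(4.2, 6.57) = 6.57.
This density is strictly decreasing in θ, so the posterior mode lies at the lower boundary of the support.

θ̂_MAP = 6.57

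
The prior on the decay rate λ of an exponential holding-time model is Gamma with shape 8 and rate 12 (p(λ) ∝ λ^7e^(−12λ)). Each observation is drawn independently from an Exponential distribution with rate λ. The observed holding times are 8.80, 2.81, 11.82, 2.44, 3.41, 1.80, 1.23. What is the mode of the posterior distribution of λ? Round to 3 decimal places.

The Exponential(rate=λ) likelihood is ∝ λ^n e^(−λΣtᵢ). Here n = 7 and Σtᵢ = 8.80 + 2.81 + 11.82 + 2.44 + 3.41 + 1.80 + 1.23 = 32.31.
Posterior ∝ λ^7e^(−12λ) · λ^7e^(−32.31λ) = λ^14e^(−44.31λ), i.e. Gamma(15, 44.31).
Mode = (a−1)/b = 14/44.31 ≈ 0.316.

λ̂_MAP = 0.316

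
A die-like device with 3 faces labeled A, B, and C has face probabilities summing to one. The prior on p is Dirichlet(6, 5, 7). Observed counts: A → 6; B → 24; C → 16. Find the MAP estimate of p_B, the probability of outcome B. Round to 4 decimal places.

The posterior is Dirichlet(αᵢ + nᵢ) = Dirichlet(12, 29, 23).
For a Dirichlet(a₁,…,a_K) with all aᵢ > 1, the mode has j-th component (aⱼ − 1)/(Σaᵢ − K).
Here Σaᵢ = 64 and K = 3, so p_B = (29 − 1)/(64 − 3) = 28/61 ≈ 0.4590.

MAP estimate of p_B = 0.4590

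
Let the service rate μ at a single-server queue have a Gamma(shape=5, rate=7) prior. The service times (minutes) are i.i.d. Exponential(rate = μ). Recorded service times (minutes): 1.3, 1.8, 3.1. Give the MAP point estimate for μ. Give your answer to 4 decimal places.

The Exponential(rate=μ) likelihood is ∝ μ^n e^(−μΣtᵢ). Here n = 3 and Σtᵢ = 1.3 + 1.8 + 3.1 = 6.2.
Posterior ∝ μ^4e^(−7μ) · μ^3e^(−6.2μ) = μ^7e^(−13.2μ), i.e. Gamma(8, 13.2).
Mode = (a−1)/b = 7/13.2 ≈ 0.5303.

μ̂_MAP = 0.5303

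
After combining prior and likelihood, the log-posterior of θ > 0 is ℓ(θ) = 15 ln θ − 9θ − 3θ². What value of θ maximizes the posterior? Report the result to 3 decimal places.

θ̂_MAP = 1.000

ℓ'(θ) = 15/θ − 9 − 6θ. Setting this to zero and multiplying by θ: 6θ² + 9θ − 15 = 0.
θ = (−9 + √(9² + 4·6·15)) / (2·6) = (−9 + √441) / 12 = (−9 + 21)/12 = 1.
ℓ''(θ) = −15/θ² − 6 < 0, confirming a maximum.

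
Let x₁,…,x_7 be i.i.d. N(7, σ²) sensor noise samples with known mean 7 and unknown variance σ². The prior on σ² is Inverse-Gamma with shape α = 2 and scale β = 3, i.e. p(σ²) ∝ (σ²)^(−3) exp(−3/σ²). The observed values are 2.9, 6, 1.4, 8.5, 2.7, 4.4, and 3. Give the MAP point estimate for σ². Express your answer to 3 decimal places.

Sum of squared deviations about the known mean: SS = (2.9−7)² + (6−7)² + (1.4−7)² + (8.5−7)² + (2.7−7)² + (4.4−7)² + (3−7)² = 92.67.
The Normal likelihood contributes (σ²)^(−n/2) exp(−SS/(2σ²)), so the posterior is Inverse-Gamma(α + n/2, β + SS/2) = Inverse-Gamma(5.5, 49.335).
The mode of Inverse-Gamma(a, b) is b/(a+1) = 49.335/6.5 ≈ 7.590.

σ̂²_MAP = 7.590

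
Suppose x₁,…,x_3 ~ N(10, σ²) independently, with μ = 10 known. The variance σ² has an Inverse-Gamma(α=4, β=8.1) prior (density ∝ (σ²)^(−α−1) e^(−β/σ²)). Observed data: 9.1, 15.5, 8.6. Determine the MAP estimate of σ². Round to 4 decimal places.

σ̂²_MAP = 3.7862

Sum of squared deviations about the known mean: SS = (9.1−10)² + (15.5−10)² + (8.6−10)² = 33.02.
The Normal likelihood contributes (σ²)^(−n/2) exp(−SS/(2σ²)), so the posterior is Inverse-Gamma(α + n/2, β + SS/2) = Inverse-Gamma(5.5, 24.61).
The mode of Inverse-Gamma(a, b) is b/(a+1) = 24.61/6.5 ≈ 3.7862.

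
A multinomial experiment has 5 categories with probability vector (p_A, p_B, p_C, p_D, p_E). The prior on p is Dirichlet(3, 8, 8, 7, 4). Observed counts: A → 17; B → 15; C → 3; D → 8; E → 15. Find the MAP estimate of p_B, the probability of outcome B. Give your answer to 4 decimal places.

The posterior is Dirichlet(αᵢ + nᵢ) = Dirichlet(20, 23, 11, 15, 19).
For a Dirichlet(a₁,…,a_K) with all aᵢ > 1, the mode has j-th component (aⱼ − 1)/(Σaᵢ − K).
Here Σaᵢ = 88 and K = 5, so p_B = (23 − 1)/(88 − 5) = 22/83 ≈ 0.2651.

MAP estimate of p_B = 0.2651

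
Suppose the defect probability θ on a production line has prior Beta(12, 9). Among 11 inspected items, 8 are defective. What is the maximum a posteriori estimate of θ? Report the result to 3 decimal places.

Prior: Beta(12, 9).
Data: 8 successes in 11 trials. The binomial likelihood contributes θ^8(1−θ)^3, so the posterior is Beta(12+8, 9+3) = Beta(20, 12).
For Beta(a, b) with a, b > 1 the mode is (a−1)/(a+b−2) = 19/30 ≈ 0.633.

θ̂_MAP = 0.633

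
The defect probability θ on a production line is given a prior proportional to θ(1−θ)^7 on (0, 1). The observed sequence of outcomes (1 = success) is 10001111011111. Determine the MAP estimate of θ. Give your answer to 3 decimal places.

The prior density ∝ θ(1−θ)^7 is the kernel of Beta(2, 8).
Data: 10 successes in 14 trials (from the sequence). The binomial likelihood contributes θ^10(1−θ)^4, so the posterior is Beta(2+10, 8+4) = Beta(12, 12).
For Beta(a, b) with a, b > 1 the mode is (a−1)/(a+b−2) = 11/22 ≈ 0.500.

θ̂_MAP = 0.500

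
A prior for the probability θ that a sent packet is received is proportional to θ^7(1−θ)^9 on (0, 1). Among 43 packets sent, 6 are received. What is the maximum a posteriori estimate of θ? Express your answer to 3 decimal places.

θ̂_MAP = 0.220

The prior density ∝ θ^7(1−θ)^9 is the kernel of Beta(8, 10).
Data: 6 successes in 43 trials. The binomial likelihood contributes θ^6(1−θ)^37, so the posterior is Beta(8+6, 10+37) = Beta(14, 47).
For Beta(a, b) with a, b > 1 the mode is (a−1)/(a+b−2) = 13/59 ≈ 0.220.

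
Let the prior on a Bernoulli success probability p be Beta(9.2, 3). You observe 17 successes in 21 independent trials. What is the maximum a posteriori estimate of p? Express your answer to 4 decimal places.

Prior: Beta(9.2, 3).
Data: 17 successes in 21 trials. The binomial likelihood contributes p^17(1−p)^4, so the posterior is Beta(9.2+17, 3+4) = Beta(26.2, 7).
For Beta(a, b) with a, b > 1 the mode is (a−1)/(a+b−2) = 25.2/31.2 ≈ 0.8077.

p̂_MAP = 0.8077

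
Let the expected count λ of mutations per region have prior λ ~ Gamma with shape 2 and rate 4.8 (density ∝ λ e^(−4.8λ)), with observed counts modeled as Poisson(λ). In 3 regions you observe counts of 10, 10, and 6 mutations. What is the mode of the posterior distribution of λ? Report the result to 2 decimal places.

λ̂_MAP = 3.46

Σxᵢ = 10+10+6 = 26, with n = 3.
Posterior ∝ λe^(−4.8λ) · λ^26e^(−3λ) = λ^27e^(−7.8λ), i.e. Gamma(shape=28, rate=7.8).
The mode of a Gamma(a, b) with a ≥ 1 (shape–rate) is (a−1)/b = 27/7.8 ≈ 3.46.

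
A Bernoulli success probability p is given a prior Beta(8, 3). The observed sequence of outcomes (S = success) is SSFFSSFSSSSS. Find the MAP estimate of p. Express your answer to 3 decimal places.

p̂_MAP = 0.762

Prior: Beta(8, 3).
Data: 9 successes in 12 trials (from the sequence). The binomial likelihood contributes p^9(1−p)^3, so the posterior is Beta(8+9, 3+3) = Beta(17, 6).
For Beta(a, b) with a, b > 1 the mode is (a−1)/(a+b−2) = 16/21 ≈ 0.762.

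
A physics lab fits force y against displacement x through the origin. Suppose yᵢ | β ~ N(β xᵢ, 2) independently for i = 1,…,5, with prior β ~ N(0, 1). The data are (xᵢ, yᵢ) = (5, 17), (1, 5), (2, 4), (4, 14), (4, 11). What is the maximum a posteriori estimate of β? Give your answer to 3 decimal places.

log p(β | y) = −Σ(yᵢ − βxᵢ)²/(2·2) − β²/(2·1) + const.
Setting the derivative to zero: Σxᵢ(yᵢ − βxᵢ)/2 − β/1 = 0, so β = Σxᵢyᵢ / (Σxᵢ² + σ²/τ²).
Σxᵢyᵢ = 5·17 + 1·5 + 2·4 + 4·14 + 4·11 = 198; Σxᵢ² = 62; σ²/τ² = 2.
β̂_MAP = 198 / (62 + 2) = 198/64 ≈ 3.094.

β̂_MAP = 3.094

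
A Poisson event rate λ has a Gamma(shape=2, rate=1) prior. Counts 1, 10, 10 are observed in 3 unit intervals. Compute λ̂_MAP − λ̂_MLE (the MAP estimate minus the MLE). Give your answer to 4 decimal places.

Σxᵢ = 21. Posterior is Gamma(23, 4); MAP = (23−1)/4 = 22/4 ≈ 5.50000.
MLE = x̄ = 21/3 ≈ 7.00000.
Difference = 22/4 − 21/3 = -3/2 ≈ -1.5000.

MAP − MLE = -1.5000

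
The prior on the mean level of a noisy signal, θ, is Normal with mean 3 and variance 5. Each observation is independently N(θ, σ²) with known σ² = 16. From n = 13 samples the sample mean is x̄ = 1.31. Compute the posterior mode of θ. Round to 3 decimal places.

θ̂_MAP = 1.644

n = 13, x̄ = 1.31.
For a Normal prior and Normal likelihood with known variance, the posterior is Normal; its mode equals its mean, the precision-weighted average.
Prior precision 1/σ₀² = 1/5 = 0.2; data precision n/σ² = 13/16 = 0.8125.
θ̂ = (0.2·3 + 0.8125·1.31) / (0.2 + 0.8125) = 1.664375/1.0125 = 2663/1620 ≈ 1.644.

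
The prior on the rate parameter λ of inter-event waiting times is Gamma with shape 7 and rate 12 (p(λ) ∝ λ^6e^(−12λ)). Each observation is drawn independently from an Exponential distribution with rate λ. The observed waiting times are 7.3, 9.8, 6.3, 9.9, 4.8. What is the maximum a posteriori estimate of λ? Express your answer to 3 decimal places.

The Exponential(rate=λ) likelihood is ∝ λ^n e^(−λΣtᵢ). Here n = 5 and Σtᵢ = 7.3 + 9.8 + 6.3 + 9.9 + 4.8 = 38.1.
Posterior ∝ λ^6e^(−12λ) · λ^5e^(−38.1λ) = λ^11e^(−50.1λ), i.e. Gamma(12, 50.1).
Mode = (a−1)/b = 11/50.1 ≈ 0.220.

λ̂_MAP = 0.220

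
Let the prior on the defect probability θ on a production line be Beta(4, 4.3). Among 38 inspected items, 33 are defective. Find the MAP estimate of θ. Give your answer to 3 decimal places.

θ̂_MAP = 0.813

Prior: Beta(4, 4.3).
Data: 33 successes in 38 trials. The binomial likelihood contributes θ^33(1−θ)^5, so the posterior is Beta(4+33, 4.3+5) = Beta(37, 9.3).
For Beta(a, b) with a, b > 1 the mode is (a−1)/(a+b−2) = 36/44.3 ≈ 0.813.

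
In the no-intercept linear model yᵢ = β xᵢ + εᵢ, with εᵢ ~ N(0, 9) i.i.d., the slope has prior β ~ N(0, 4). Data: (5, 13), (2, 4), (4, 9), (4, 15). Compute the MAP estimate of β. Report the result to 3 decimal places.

β̂_MAP = 2.672

log p(β | y) = −Σ(yᵢ − βxᵢ)²/(2·9) − β²/(2·4) + const.
Setting the derivative to zero: Σxᵢ(yᵢ − βxᵢ)/9 − β/4 = 0, so β = Σxᵢyᵢ / (Σxᵢ² + σ²/τ²).
Σxᵢyᵢ = 5·13 + 2·4 + 4·9 + 4·15 = 169; Σxᵢ² = 61; σ²/τ² = 2.25.
β̂_MAP = 169 / (61 + 2.25) = 169/63.25 ≈ 2.672.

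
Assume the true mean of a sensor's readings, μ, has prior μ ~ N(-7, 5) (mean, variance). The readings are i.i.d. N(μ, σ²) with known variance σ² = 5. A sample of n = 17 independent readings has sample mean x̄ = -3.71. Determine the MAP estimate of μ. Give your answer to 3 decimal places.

μ̂_MAP = -3.893

n = 17, x̄ = -3.71.
For a Normal prior and Normal likelihood with known variance, the posterior is Normal; its mode equals its mean, the precision-weighted average.
Prior precision 1/σ₀² = 1/5 = 0.2; data precision n/σ² = 17/5 = 3.4.
μ̂ = (0.2·(-7) + 3.4·(-3.71)) / (0.2 + 3.4) = (-14.014)/3.6 = -7007/1800 ≈ -3.893.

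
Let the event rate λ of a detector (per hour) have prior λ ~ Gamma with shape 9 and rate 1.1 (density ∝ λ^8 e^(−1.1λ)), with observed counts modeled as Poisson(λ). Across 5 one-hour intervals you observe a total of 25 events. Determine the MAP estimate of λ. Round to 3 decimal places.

λ̂_MAP = 5.410

Σxᵢ = 25, n = 5.
Posterior ∝ λ^8e^(−1.1λ) · λ^25e^(−5λ) = λ^33e^(−6.1λ), i.e. Gamma(shape=34, rate=6.1).
The mode of a Gamma(a, b) with a ≥ 1 (shape–rate) is (a−1)/b = 33/6.1 ≈ 5.410.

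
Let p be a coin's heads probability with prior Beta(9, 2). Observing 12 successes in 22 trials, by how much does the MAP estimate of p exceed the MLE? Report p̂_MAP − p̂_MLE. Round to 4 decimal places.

Posterior is Beta(21, 12); MAP = (21−1)/(33−2) = 20/31 ≈ 0.64516.
MLE ignores the prior: p̂_MLE = k/n = 12/22 ≈ 0.54545.
Difference = 20/31 − 12/22 = 34/341 ≈ 0.0997.

MAP − MLE = 0.0997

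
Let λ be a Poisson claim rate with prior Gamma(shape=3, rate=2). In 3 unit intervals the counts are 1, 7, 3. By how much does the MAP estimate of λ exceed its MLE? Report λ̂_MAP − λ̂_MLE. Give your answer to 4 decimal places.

Σxᵢ = 11. Posterior is Gamma(14, 5); MAP = (14−1)/5 = 13/5 ≈ 2.60000.
MLE = x̄ = 11/3 ≈ 3.66667.
Difference = 13/5 − 11/3 = -16/15 ≈ -1.0667.

MAP − MLE = -1.0667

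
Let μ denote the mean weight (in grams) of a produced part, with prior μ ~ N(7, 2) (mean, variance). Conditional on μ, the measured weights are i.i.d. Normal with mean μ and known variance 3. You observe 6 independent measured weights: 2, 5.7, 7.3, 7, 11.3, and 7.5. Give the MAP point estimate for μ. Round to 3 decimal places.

n = 6; x̄ = (2 + 5.7 + 7.3 + 7 + 11.3 + 7.5)/6 = 40.8/6 = 6.8.
For a Normal prior and Normal likelihood with known variance, the posterior is Normal; its mode equals its mean, the precision-weighted average.
Prior precision 1/σ₀² = 1/2 = 0.5; data precision n/σ² = 6/3 = 2.
μ̂ = (0.5·7 + 2·6.8) / (0.5 + 2) = 17.1/2.5 = 6.840.

μ̂_MAP = 6.840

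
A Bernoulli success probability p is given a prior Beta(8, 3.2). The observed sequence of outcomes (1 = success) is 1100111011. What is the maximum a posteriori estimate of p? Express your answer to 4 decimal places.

Prior: Beta(8, 3.2).
Data: 7 successes in 10 trials (from the sequence). The binomial likelihood contributes p^7(1−p)^3, so the posterior is Beta(8+7, 3.2+3) = Beta(15, 6.2).
For Beta(a, b) with a, b > 1 the mode is (a−1)/(a+b−2) = 14/19.2 ≈ 0.7292.

p̂_MAP = 0.7292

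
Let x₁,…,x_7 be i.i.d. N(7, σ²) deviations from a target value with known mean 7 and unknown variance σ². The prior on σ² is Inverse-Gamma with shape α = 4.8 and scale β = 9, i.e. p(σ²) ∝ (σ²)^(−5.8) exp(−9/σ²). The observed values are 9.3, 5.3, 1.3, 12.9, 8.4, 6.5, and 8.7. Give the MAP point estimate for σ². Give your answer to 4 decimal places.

σ̂²_MAP = 5.3000

Sum of squared deviations about the known mean: SS = (9.3−7)² + (5.3−7)² + (1.3−7)² + (12.9−7)² + (8.4−7)² + (6.5−7)² + (8.7−7)² = 80.58.
The Normal likelihood contributes (σ²)^(−n/2) exp(−SS/(2σ²)), so the posterior is Inverse-Gamma(α + n/2, β + SS/2) = Inverse-Gamma(8.3, 49.29).
The mode of Inverse-Gamma(a, b) is b/(a+1) = 49.29/9.3 ≈ 5.3000.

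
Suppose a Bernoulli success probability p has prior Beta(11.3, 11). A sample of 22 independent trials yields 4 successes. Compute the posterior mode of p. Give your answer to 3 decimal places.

Prior: Beta(11.3, 11).
Data: 4 successes in 22 trials. The binomial likelihood contributes p^4(1−p)^18, so the posterior is Beta(11.3+4, 11+18) = Beta(15.3, 29).
For Beta(a, b) with a, b > 1 the mode is (a−1)/(a+b−2) = 14.3/42.3 ≈ 0.338.

p̂_MAP = 0.338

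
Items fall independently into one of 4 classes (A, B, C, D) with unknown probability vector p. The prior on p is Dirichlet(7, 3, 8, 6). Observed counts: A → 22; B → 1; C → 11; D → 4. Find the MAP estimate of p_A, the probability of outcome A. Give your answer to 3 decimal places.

The posterior is Dirichlet(αᵢ + nᵢ) = Dirichlet(29, 4, 19, 10).
For a Dirichlet(a₁,…,a_K) with all aᵢ > 1, the mode has j-th component (aⱼ − 1)/(Σaᵢ − K).
Here Σaᵢ = 62 and K = 4, so p_A = (29 − 1)/(62 − 4) = 28/58 ≈ 0.483.

MAP estimate of p_A = 0.483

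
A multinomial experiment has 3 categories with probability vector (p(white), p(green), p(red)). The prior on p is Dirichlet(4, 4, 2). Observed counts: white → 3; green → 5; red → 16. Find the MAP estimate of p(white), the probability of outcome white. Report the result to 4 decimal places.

The posterior is Dirichlet(αᵢ + nᵢ) = Dirichlet(7, 9, 18).
For a Dirichlet(a₁,…,a_K) with all aᵢ > 1, the mode has j-th component (aⱼ − 1)/(Σaᵢ − K).
Here Σaᵢ = 34 and K = 3, so p(white) = (7 − 1)/(34 − 3) = 6/31 ≈ 0.1935.

MAP estimate of p(white) = 0.1935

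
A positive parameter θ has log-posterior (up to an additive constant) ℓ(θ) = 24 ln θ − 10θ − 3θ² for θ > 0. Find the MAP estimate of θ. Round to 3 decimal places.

ℓ'(θ) = 24/θ − 10 − 6θ. Setting this to zero and multiplying by θ: 6θ² + 10θ − 24 = 0.
θ = (−10 + √(10² + 4·6·24)) / (2·6) = (−10 + √676) / 12 = (−10 + 26)/12 = 4/3.
ℓ''(θ) = −24/θ² − 6 < 0, confirming a maximum.

θ̂_MAP = 1.333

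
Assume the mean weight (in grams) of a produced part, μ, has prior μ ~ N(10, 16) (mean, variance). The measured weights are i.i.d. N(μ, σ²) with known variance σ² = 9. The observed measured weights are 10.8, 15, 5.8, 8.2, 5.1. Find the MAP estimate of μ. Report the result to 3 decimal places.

n = 5; x̄ = (10.8 + 15 + 5.8 + 8.2 + 5.1)/5 = 44.9/5 = 8.98.
For a Normal prior and Normal likelihood with known variance, the posterior is Normal; its mode equals its mean, the precision-weighted average.
Prior precision 1/σ₀² = 1/16 = 0.0625; data precision n/σ² = 5/9.
μ̂ = (0.0625·10 + (5/9)·8.98) / (0.0625 + 5/9) = (2021/360)/(89/144) = 4042/445 ≈ 9.083.

μ̂_MAP = 9.083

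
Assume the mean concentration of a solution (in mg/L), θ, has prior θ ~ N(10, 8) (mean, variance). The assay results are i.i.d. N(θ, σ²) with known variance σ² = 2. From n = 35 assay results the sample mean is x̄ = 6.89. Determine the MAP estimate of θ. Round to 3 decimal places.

n = 35, x̄ = 6.89.
For a Normal prior and Normal likelihood with known variance, the posterior is Normal; its mode equals its mean, the precision-weighted average.
Prior precision 1/σ₀² = 1/8 = 0.125; data precision n/σ² = 35/2 = 17.5.
θ̂ = (0.125·10 + 17.5·6.89) / (0.125 + 17.5) = 121.825/17.625 = 4873/705 ≈ 6.912.

θ̂_MAP = 6.912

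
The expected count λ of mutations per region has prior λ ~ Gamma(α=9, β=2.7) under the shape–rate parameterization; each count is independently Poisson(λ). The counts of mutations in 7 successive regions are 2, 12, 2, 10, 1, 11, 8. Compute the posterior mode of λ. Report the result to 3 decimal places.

λ̂_MAP = 5.567

Σxᵢ = 2+12+2+10+1+11+8 = 46, with n = 7.
Posterior ∝ λ^8e^(−2.7λ) · λ^46e^(−7λ) = λ^54e^(−9.7λ), i.e. Gamma(shape=55, rate=9.7).
The mode of a Gamma(a, b) with a ≥ 1 (shape–rate) is (a−1)/b = 54/9.7 ≈ 5.567.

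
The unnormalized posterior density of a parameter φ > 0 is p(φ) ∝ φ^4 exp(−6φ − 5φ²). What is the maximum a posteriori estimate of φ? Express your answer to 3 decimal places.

φ̂_MAP = 0.400

ℓ'(φ) = 4/φ − 6 − 10φ. Setting this to zero and multiplying by φ: 10φ² + 6φ − 4 = 0.
φ = (−6 + √(6² + 4·10·4)) / (2·10) = (−6 + √196) / 20 = (−6 + 14)/20 = 2/5.
ℓ''(φ) = −4/φ² − 10 < 0, confirming a maximum.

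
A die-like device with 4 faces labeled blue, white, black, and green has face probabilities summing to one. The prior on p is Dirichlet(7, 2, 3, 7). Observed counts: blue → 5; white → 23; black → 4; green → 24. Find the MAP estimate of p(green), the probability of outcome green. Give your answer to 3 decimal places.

The posterior is Dirichlet(αᵢ + nᵢ) = Dirichlet(12, 25, 7, 31).
For a Dirichlet(a₁,…,a_K) with all aᵢ > 1, the mode has j-th component (aⱼ − 1)/(Σaᵢ − K).
Here Σaᵢ = 75 and K = 4, so p(green) = (31 − 1)/(75 − 4) = 30/71 ≈ 0.423.

MAP estimate of p(green) = 0.423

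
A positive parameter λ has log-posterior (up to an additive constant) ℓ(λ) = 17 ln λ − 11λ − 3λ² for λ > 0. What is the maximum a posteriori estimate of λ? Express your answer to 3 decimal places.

λ̂_MAP = 1.000

ℓ'(λ) = 17/λ − 11 − 6λ. Setting this to zero and multiplying by λ: 6λ² + 11λ − 17 = 0.
λ = (−11 + √(11² + 4·6·17)) / (2·6) = (−11 + √529) / 12 = (−11 + 23)/12 = 1.
ℓ''(λ) = −17/λ² − 6 < 0, confirming a maximum.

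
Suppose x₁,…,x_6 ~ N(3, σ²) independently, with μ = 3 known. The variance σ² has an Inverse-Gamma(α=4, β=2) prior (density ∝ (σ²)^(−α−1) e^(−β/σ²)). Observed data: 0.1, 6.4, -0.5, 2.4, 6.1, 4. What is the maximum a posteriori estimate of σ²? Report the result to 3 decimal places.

σ̂²_MAP = 2.949

Sum of squared deviations about the known mean: SS = (0.1−3)² + (6.4−3)² + (-0.5−3)² + (2.4−3)² + (6.1−3)² + (4−3)² = 43.19.
The Normal likelihood contributes (σ²)^(−n/2) exp(−SS/(2σ²)), so the posterior is Inverse-Gamma(α + n/2, β + SS/2) = Inverse-Gamma(7, 23.595).
The mode of Inverse-Gamma(a, b) is b/(a+1) = 23.595/8 ≈ 2.949.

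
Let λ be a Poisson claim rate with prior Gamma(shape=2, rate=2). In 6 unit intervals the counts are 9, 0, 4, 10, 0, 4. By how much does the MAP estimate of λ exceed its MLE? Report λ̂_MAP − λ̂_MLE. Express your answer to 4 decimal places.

MAP − MLE = -1.0000

Σxᵢ = 27. Posterior is Gamma(29, 8); MAP = (29−1)/8 = 28/8 ≈ 3.50000.
MLE = x̄ = 27/6 ≈ 4.50000.
Difference = 28/8 − 27/6 = -1 ≈ -1.0000.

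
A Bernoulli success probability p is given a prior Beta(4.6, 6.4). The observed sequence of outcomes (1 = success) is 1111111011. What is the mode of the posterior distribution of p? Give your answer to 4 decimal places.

Prior: Beta(4.6, 6.4).
Data: 9 successes in 10 trials (from the sequence). The binomial likelihood contributes p^9(1−p)^1, so the posterior is Beta(4.6+9, 6.4+1) = Beta(13.6, 7.4).
For Beta(a, b) with a, b > 1 the mode is (a−1)/(a+b−2) = 12.6/19 ≈ 0.6632.

p̂_MAP = 0.6632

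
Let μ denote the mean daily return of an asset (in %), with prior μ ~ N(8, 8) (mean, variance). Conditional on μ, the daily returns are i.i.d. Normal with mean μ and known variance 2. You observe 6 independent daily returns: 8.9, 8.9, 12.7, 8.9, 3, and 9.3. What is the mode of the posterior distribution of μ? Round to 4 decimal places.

μ̂_MAP = 8.5920

n = 6; x̄ = (8.9 + 8.9 + 12.7 + 8.9 + 3 + 9.3)/6 = 51.7/6 = 517/60 ≈ 8.6167.
For a Normal prior and Normal likelihood with known variance, the posterior is Normal; its mode equals its mean, the precision-weighted average.
Prior precision 1/σ₀² = 1/8 = 0.125; data precision n/σ² = 6/2 = 3.
μ̂ = (0.125·8 + 3·(517/60)) / (0.125 + 3) = 26.85/3.125 = 8.5920.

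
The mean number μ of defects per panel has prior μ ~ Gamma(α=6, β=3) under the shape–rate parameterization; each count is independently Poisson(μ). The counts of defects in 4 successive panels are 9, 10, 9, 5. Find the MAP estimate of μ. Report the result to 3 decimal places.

μ̂_MAP = 5.429

Σxᵢ = 9+10+9+5 = 33, with n = 4.
Posterior ∝ μ^5e^(−3μ) · μ^33e^(−4μ) = μ^38e^(−7μ), i.e. Gamma(shape=39, rate=7).
The mode of a Gamma(a, b) with a ≥ 1 (shape–rate) is (a−1)/b = 38/7 ≈ 5.429.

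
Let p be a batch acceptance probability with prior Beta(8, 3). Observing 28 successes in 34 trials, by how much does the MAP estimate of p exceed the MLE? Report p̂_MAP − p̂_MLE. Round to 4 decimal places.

Posterior is Beta(36, 9); MAP = (36−1)/(45−2) = 35/43 ≈ 0.81395.
MLE ignores the prior: p̂_MLE = k/n = 28/34 ≈ 0.82353.
Difference = 35/43 − 28/34 = -7/731 ≈ -0.0096.

MAP − MLE = -0.0096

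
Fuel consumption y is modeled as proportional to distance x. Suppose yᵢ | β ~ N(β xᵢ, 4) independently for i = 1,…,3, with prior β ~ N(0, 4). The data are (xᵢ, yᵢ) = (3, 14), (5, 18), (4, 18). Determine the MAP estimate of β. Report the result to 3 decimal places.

log p(β | y) = −Σ(yᵢ − βxᵢ)²/(2·4) − β²/(2·4) + const.
Setting the derivative to zero: Σxᵢ(yᵢ − βxᵢ)/4 − β/4 = 0, so β = Σxᵢyᵢ / (Σxᵢ² + σ²/τ²).
Σxᵢyᵢ = 3·14 + 5·18 + 4·18 = 204; Σxᵢ² = 50; σ²/τ² = 1.
β̂_MAP = 204 / (50 + 1) = 204/51 ≈ 4.000.

β̂_MAP = 4.000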